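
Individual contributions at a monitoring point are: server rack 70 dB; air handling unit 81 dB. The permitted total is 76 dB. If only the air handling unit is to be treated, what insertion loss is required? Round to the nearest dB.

The untreated sources together contribute 10^(70/10) = 1.000e+07, i.e. 70.00 dB.
To meet 76 dB overall, the treated air handling unit may contribute at most 10^(76/10) − 1.000e+07 = 2.981e+07, i.e. 74.74 dB.
Required insertion loss = 81 − 74.74 = 6.26 dB.

6 dB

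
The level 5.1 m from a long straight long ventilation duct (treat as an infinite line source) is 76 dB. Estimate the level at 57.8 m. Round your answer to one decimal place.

65.5 dB

Line-source attenuation: ΔL = 10·log₁₀(r₂/r₁) = 10·log₁₀(57.8/5.1) = 10.544 dB.
L₂ = 76 − 10·log₁₀(57.8/5.1) = 76 − 10.544 = 65.46 dB.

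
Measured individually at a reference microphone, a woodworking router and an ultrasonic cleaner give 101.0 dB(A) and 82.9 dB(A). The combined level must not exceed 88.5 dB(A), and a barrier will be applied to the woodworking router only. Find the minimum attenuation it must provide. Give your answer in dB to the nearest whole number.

Fixed contribution from the other source: Σ 10^(L/10) = 10^(82.9/10) = 1.950e+08 (82.90 dB(A)).
The limit corresponds to 10^(88.5/10) = 7.079e+08; subtracting the fixed part leaves 5.130e+08 for the woodworking router, i.e. 87.10 dB(A).
So the woodworking router must be reduced from 101.0 to 87.10 dB(A): IL = 13.90 dB.

14 dB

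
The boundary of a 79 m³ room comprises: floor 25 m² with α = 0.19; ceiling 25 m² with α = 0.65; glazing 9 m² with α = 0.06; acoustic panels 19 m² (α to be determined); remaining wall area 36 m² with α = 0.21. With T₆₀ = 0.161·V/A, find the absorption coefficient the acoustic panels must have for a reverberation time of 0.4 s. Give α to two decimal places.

0.14

From T₆₀ = 0.161·V/A, the target T₆₀ = 0.4 s needs A = 0.161·79/0.4 = 31.80 m².
Absorption from the other surfaces = 25·0.19 + 25·0.65 + 9·0.06 + 36·0.21 = 29.10 m², so the acoustic panels must supply 2.70 m² over 19 m².
α = 2.70/19 = 0.142.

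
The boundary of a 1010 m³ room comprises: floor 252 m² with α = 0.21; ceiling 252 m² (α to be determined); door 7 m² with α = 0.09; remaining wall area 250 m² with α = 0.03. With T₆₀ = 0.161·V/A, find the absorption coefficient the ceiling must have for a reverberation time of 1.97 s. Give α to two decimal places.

0.09

From T₆₀ = 0.161·V/A, the target T₆₀ = 1.97 s needs A = 0.161·1010/1.97 = 82.54 m².
Absorption from the other surfaces = 252·0.21 + 7·0.09 + 250·0.03 = 61.05 m², so the ceiling must supply 21.49 m² over 252 m².
α = 21.49/252 = 0.085.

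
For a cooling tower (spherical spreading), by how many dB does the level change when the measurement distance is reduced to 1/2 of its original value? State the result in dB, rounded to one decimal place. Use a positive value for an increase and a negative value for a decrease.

+6.0 dB

Point-source spreading: ΔL = −20·log₁₀(r₂/r₁).
ΔL = −20·log₁₀(0.5) = +6.02 dB.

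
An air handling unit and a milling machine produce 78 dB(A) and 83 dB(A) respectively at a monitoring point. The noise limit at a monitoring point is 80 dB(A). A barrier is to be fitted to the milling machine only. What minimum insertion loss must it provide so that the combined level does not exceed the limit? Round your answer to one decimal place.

The untreated sources together contribute 10^(78/10) = 6.310e+07, i.e. 78.00 dB(A).
The limit corresponds to 10^(80/10) = 1.000e+08; subtracting the fixed part leaves 3.690e+07 for the milling machine, i.e. 75.67 dB(A).
Required insertion loss = 83 − 75.67 = 7.33 dB.

7.3 dB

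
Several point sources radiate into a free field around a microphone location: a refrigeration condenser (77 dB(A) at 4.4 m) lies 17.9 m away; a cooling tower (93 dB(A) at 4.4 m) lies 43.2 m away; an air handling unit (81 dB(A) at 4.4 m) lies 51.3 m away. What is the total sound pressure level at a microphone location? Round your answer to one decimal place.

Apply inverse-square spreading to bring every level to the receiver, then sum 10^(L/10).
refrigeration condenser: 77 − 20·log₁₀(17.9/4.4) = 77 − 12.19 = 64.81 dB(A).
cooling tower: 93 − 20·log₁₀(43.2/4.4) = 93 − 19.84 = 73.16 dB(A).
air handling unit: 81 − 20·log₁₀(51.3/4.4) = 81 − 21.33 = 59.67 dB(A).
Σ 10^(L/10) = 2.465e+07 → L_total = 10·log₁₀(2.465e+07) = 73.92 dB(A).

73.9 dB(A)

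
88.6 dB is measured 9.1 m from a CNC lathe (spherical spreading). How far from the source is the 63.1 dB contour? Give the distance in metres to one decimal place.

171.4 m

The 25.5 dB drop corresponds to a distance ratio of 10^(25.5/20) for a point source.
r₂ = 9.1·10^((88.6−63.1)/20) = 9.1·10^(25.5/20) = 171.41 m.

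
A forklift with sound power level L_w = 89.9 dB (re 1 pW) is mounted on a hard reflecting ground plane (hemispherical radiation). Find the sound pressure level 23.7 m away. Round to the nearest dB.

54 dB

The power spreads over a hemisphere of area 2π·r², so L_p = L_w − 10·log₁₀(2π·r²).
2π·r² = 3529 m², 10·log₁₀ of that is 35.477 dB.
L_p = 89.9 − 35.477 = 54.42 dB.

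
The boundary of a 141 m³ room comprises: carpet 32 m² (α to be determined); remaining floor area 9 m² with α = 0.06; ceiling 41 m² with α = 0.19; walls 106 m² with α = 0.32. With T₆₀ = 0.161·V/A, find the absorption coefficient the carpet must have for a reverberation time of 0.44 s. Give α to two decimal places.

From T₆₀ = 0.161·V/A, the target T₆₀ = 0.44 s needs A = 0.161·141/0.44 = 51.59 m².
Absorption from the other surfaces = 9·0.06 + 41·0.19 + 106·0.32 = 42.25 m², so the carpet must supply 9.34 m² over 32 m².
α = 9.34/32 = 0.292.

0.29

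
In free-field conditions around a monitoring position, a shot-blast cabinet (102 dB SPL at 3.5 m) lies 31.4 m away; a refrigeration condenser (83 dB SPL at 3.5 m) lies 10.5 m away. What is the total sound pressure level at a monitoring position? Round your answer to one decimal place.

First find each source's level at the receiver (point-source: −20·log₁₀(r/r_ref)), then combine on an intensity basis.
shot-blast cabinet: 102 − 20·log₁₀(31.4/3.5) = 102 − 19.06 = 82.94 dB SPL.
refrigeration condenser: 83 − 20·log₁₀(10.5/3.5) = 83 − 9.54 = 73.46 dB SPL.
Σ 10^(L/10) = 2.191e+08 → L_total = 10·log₁₀(2.191e+08) = 83.41 dB SPL.

83.4 dB SPL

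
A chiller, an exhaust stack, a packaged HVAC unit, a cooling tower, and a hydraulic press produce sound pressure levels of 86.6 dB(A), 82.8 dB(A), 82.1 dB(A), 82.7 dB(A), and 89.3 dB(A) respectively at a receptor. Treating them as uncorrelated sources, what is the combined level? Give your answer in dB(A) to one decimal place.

92.7 dB(A)

For uncorrelated sources the intensities add, so convert each level to linear form, sum, and take 10·log₁₀ of the total.
Σ 10^(L/10) = 10^(86.6/10) + 10^(82.8/10) + 10^(82.1/10) + 10^(82.7/10) + 10^(89.3/10) = 1.847e+09.
L_total = 10·log₁₀(1.847e+09) = 92.67 dB(A).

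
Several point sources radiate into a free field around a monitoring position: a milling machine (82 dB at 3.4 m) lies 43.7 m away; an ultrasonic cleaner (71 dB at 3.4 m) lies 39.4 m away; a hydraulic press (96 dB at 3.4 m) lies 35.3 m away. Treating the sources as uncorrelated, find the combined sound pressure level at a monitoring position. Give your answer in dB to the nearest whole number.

Propagate each source to the receiver with L = L_ref − 20·log₁₀(r/r_ref), then add intensities.
milling machine: 82 − 20·log₁₀(43.7/3.4) = 82 − 22.18 = 59.82 dB.
ultrasonic cleaner: 71 − 20·log₁₀(39.4/3.4) = 71 − 21.28 = 49.72 dB.
hydraulic press: 96 − 20·log₁₀(35.3/3.4) = 96 − 20.33 = 75.67 dB.
Σ 10^(L/10) = 3.799e+07 → L_total = 10·log₁₀(3.799e+07) = 75.80 dB.

76 dB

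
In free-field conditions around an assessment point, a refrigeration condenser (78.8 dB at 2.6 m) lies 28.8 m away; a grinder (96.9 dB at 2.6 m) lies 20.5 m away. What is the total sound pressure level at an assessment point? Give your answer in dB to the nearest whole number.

79 dB

Propagate each source to the receiver with L = L_ref − 20·log₁₀(r/r_ref), then add intensities.
refrigeration condenser: 78.8 − 20·log₁₀(28.8/2.6) = 78.8 − 20.89 = 57.91 dB.
grinder: 96.9 − 20·log₁₀(20.5/2.6) = 96.9 − 17.94 = 78.96 dB.
Σ 10^(L/10) = 7.940e+07 → L_total = 10·log₁₀(7.940e+07) = 79.00 dB.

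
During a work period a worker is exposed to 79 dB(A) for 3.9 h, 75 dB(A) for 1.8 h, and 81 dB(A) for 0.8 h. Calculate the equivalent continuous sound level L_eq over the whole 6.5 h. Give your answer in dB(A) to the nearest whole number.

L_eq = 10·log₁₀[(1/T)·Σ tᵢ·10^(Lᵢ/10)] with T = 6.5 h.
Σ tᵢ·10^(Lᵢ/10) = 3.9·10^(79/10) + 1.8·10^(75/10) + 0.8·10^(81/10) = 4.674e+08.
L_eq = 10·log₁₀(4.674e+08/6.5) = 78.57 dB(A).

79 dB(A)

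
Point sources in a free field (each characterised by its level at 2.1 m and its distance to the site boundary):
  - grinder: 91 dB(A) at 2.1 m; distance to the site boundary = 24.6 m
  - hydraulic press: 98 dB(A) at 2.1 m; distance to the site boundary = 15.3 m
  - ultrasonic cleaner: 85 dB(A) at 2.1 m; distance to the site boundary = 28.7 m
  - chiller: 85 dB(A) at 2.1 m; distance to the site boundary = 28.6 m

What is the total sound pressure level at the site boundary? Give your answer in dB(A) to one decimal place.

Apply inverse-square spreading to bring every level to the receiver, then sum 10^(L/10).
grinder: 91 − 20·log₁₀(24.6/2.1) = 91 − 21.37 = 69.63 dB(A).
hydraulic press: 98 − 20·log₁₀(15.3/2.1) = 98 − 17.25 = 80.75 dB(A).
ultrasonic cleaner: 85 − 20·log₁₀(28.7/2.1) = 85 − 22.71 = 62.29 dB(A).
chiller: 85 − 20·log₁₀(28.6/2.1) = 85 − 22.68 = 62.32 dB(A).
Σ 10^(L/10) = 1.314e+08 → L_total = 10·log₁₀(1.314e+08) = 81.19 dB(A).

81.2 dB(A)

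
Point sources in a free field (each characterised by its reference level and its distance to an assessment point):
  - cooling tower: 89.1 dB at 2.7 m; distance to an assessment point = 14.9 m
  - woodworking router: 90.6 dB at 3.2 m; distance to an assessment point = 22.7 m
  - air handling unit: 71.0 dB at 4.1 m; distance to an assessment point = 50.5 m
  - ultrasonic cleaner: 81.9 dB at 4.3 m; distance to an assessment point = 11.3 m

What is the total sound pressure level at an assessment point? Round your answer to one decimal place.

78.6 dB

Apply inverse-square spreading to bring every level to the receiver, then sum 10^(L/10).
cooling tower: 89.1 − 20·log₁₀(14.9/2.7) = 89.1 − 14.84 = 74.26 dB.
woodworking router: 90.6 − 20·log₁₀(22.7/3.2) = 90.6 − 17.02 = 73.58 dB.
air handling unit: 71.0 − 20·log₁₀(50.5/4.1) = 71.0 − 21.81 = 49.19 dB.
ultrasonic cleaner: 81.9 − 20·log₁₀(11.3/4.3) = 81.9 − 8.39 = 73.51 dB.
Σ 10^(L/10) = 7.202e+07 → L_total = 10·log₁₀(7.202e+07) = 78.57 dB.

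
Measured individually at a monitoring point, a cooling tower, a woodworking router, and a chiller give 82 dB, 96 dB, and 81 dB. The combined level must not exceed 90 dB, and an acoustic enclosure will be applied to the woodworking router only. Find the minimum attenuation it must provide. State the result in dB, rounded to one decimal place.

7.5 dB

Everything except the woodworking router sums to 10^(82/10) + 10^(81/10) = 2.844e+08 in linear terms, 84.54 dB.
To meet 90 dB overall, the treated woodworking router may contribute at most 10^(90/10) − 2.844e+08 = 7.156e+08, i.e. 88.55 dB.
So the woodworking router must be reduced from 96 to 88.55 dB: IL = 7.45 dB.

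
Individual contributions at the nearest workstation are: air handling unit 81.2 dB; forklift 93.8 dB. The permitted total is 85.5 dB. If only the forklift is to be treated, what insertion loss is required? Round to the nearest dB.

Everything except the forklift sums to 10^(81.2/10) = 1.318e+08 in linear terms, 81.20 dB.
To meet 85.5 dB overall, the treated forklift may contribute at most 10^(85.5/10) − 1.318e+08 = 2.230e+08, i.e. 83.48 dB.
Required insertion loss = 93.8 − 83.48 = 10.32 dB.

10 dB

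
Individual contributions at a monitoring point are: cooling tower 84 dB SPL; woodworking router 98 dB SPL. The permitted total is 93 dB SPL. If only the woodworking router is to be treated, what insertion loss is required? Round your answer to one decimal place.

Everything except the woodworking router sums to 10^(84/10) = 2.512e+08 in linear terms, 84.00 dB SPL.
To meet 93 dB SPL overall, the treated woodworking router may contribute at most 10^(93/10) − 2.512e+08 = 1.744e+09, i.e. 92.42 dB SPL.
So the woodworking router must be reduced from 98 to 92.42 dB SPL: IL = 5.58 dB.

5.6 dB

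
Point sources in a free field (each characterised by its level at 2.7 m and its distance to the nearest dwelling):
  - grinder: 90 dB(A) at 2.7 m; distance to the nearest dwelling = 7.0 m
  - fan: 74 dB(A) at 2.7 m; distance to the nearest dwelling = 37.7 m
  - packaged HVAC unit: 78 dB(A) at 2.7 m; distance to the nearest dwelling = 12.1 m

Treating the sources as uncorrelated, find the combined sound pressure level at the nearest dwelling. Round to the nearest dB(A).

First find each source's level at the receiver (point-source: −20·log₁₀(r/r_ref)), then combine on an intensity basis.
grinder: 90 − 20·log₁₀(7.0/2.7) = 90 − 8.27 = 81.73 dB(A).
fan: 74 − 20·log₁₀(37.7/2.7) = 74 − 22.90 = 51.10 dB(A).
packaged HVAC unit: 78 − 20·log₁₀(12.1/2.7) = 78 − 13.03 = 64.97 dB(A).
Σ 10^(L/10) = 1.520e+08 → L_total = 10·log₁₀(1.520e+08) = 81.82 dB(A).

82 dB(A)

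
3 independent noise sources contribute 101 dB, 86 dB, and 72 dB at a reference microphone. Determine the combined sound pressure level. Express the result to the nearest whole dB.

101 dB

For uncorrelated sources the intensities add, so convert each level to linear form, sum, and take 10·log₁₀ of the total.
Σ 10^(L/10) = 10^(101/10) + 10^(86/10) + 10^(72/10) = 1.300e+10.
L_total = 10·log₁₀(1.300e+10) = 101.14 dB.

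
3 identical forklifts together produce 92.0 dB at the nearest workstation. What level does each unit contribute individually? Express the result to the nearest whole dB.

87 dB

Dividing the total intensity by 3 lowers the level by 10·log₁₀ 3 = 4.771 dB: L₁ = 92.0 − 4.771.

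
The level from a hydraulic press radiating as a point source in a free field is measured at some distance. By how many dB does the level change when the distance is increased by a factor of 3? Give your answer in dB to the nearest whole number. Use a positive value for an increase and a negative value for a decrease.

Point-source spreading: ΔL = −20·log₁₀(r₂/r₁).
ΔL = −20·log₁₀(3) = -9.54 dB.

-10 dB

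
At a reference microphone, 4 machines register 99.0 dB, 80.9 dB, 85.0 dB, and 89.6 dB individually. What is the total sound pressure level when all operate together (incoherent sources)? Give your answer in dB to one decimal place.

99.7 dB

For uncorrelated sources the intensities add, so convert each level to linear form, sum, and take 10·log₁₀ of the total.
Σ 10^(L/10) = 10^(99.0/10) + 10^(80.9/10) + 10^(85.0/10) + 10^(89.6/10) = 9.295e+09.
L_total = 10·log₁₀(9.295e+09) = 99.68 dB.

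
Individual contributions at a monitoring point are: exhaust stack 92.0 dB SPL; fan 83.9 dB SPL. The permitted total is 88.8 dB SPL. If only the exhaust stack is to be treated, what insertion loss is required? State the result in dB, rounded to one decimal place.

The untreated sources together contribute 10^(83.9/10) = 2.455e+08, i.e. 83.90 dB SPL.
To meet 88.8 dB SPL overall, the treated exhaust stack may contribute at most 10^(88.8/10) − 2.455e+08 = 5.131e+08, i.e. 87.10 dB SPL.
Required insertion loss = 92.0 − 87.10 = 4.90 dB.

4.9 dB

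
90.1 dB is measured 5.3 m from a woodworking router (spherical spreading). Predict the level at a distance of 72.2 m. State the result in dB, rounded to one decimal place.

For a point source, L₂ = L₁ − 20·log₁₀(r₂/r₁).
L₂ = 90.1 − 20·log₁₀(72.2/5.3) = 90.1 − 22.685 = 67.41 dB.

67.4 dB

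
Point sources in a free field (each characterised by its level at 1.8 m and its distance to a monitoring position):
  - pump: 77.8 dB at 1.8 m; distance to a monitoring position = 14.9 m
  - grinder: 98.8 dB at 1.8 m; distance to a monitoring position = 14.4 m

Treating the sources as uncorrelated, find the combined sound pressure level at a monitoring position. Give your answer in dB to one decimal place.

Propagate each source to the receiver with L = L_ref − 20·log₁₀(r/r_ref), then add intensities.
pump: 77.8 − 20·log₁₀(14.9/1.8) = 77.8 − 18.36 = 59.44 dB.
grinder: 98.8 − 20·log₁₀(14.4/1.8) = 98.8 − 18.06 = 80.74 dB.
Σ 10^(L/10) = 1.194e+08 → L_total = 10·log₁₀(1.194e+08) = 80.77 dB.

80.8 dB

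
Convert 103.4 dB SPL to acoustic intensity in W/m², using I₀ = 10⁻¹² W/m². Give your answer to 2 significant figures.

0.022 W/m²

I = I₀·10^(L/10) = 10⁻¹² × 10^(103.4/10) = 10^(-1.660).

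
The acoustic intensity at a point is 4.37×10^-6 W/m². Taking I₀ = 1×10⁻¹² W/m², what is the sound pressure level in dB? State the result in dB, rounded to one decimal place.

66.4 dB

L = 10·log₁₀(I/I₀) = 10·log₁₀(4.37×10^-6/10⁻¹²) = 10·log₁₀(4.37×10^6).
L = 10·(0.6405 + 6) = 66.40 dB.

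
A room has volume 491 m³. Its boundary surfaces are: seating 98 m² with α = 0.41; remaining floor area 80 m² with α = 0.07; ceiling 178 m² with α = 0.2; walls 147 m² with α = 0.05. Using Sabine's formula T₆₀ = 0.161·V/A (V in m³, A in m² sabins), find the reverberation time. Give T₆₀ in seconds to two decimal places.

0.89 s

Summing Sᵢαᵢ: 98·0.41 + 80·0.07 + 178·0.2 + 147·0.05 = 88.73 m².
T₆₀ = 0.161·V/A = 0.161·491/88.73 = 0.891 s.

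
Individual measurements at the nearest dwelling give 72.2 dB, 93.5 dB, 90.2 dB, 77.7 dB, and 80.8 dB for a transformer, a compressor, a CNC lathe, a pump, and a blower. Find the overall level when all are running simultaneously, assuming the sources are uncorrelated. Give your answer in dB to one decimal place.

95.4 dB

For uncorrelated sources the intensities add, so convert each level to linear form, sum, and take 10·log₁₀ of the total.
Σ 10^(L/10) = 10^(72.2/10) + 10^(93.5/10) + 10^(90.2/10) + 10^(77.7/10) + 10^(80.8/10) = 3.482e+09.
L_total = 10·log₁₀(3.482e+09) = 95.42 dB.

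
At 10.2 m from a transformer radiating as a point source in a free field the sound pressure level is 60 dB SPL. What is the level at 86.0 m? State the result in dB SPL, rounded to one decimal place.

Spherical spreading from a point source gives a 20·log₁₀(r₂/r₁) drop.
L₂ = 60 − 20·log₁₀(86.0/10.2) = 60 − 18.518 = 41.48 dB SPL.

41.5 dB SPL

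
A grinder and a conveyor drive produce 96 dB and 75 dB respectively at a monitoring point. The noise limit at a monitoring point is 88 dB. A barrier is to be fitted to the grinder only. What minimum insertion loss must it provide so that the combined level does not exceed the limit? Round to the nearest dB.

Fixed contribution from the other source: Σ 10^(L/10) = 10^(75/10) = 3.162e+07 (75.00 dB).
To meet 88 dB overall, the treated grinder may contribute at most 10^(88/10) − 3.162e+07 = 5.993e+08, i.e. 87.78 dB.
So the grinder must be reduced from 96 to 87.78 dB: IL = 8.22 dB.

8 dB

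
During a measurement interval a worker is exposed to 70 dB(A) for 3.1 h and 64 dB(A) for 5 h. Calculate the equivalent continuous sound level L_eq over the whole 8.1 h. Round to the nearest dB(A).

Weight each interval's intensity by its duration and average over T = 8.1 h:
Σ tᵢ·10^(Lᵢ/10) = 3.1·10^(70/10) + 5·10^(64/10) = 4.356e+07.
L_eq = 10·log₁₀(4.356e+07/8.1) = 67.31 dB(A).

67 dB(A)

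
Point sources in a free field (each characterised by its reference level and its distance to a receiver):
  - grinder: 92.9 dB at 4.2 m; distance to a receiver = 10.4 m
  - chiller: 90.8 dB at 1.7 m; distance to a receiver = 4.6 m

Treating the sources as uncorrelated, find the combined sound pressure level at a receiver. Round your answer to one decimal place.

First find each source's level at the receiver (point-source: −20·log₁₀(r/r_ref)), then combine on an intensity basis.
grinder: 92.9 − 20·log₁₀(10.4/4.2) = 92.9 − 7.88 = 85.02 dB.
chiller: 90.8 − 20·log₁₀(4.6/1.7) = 90.8 − 8.65 = 82.15 dB.
Σ 10^(L/10) = 4.822e+08 → L_total = 10·log₁₀(4.822e+08) = 86.83 dB.

86.8 dB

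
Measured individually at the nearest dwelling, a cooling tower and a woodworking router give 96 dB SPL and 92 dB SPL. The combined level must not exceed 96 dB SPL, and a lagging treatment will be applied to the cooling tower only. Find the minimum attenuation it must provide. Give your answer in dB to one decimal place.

Fixed contribution from the other source: Σ 10^(L/10) = 10^(92/10) = 1.585e+09 (92.00 dB SPL).
To meet 96 dB SPL overall, the treated cooling tower may contribute at most 10^(96/10) − 1.585e+09 = 2.396e+09, i.e. 93.80 dB SPL.
Required insertion loss = 96 − 93.80 = 2.20 dB.

2.2 dB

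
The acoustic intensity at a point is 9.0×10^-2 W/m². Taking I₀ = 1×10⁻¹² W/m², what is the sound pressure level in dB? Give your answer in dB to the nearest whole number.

I/I₀ = 9.0×10^-2/10⁻¹² = 9.0×10^10, and L = 10·log₁₀(I/I₀).
L = 10·(0.9542 + 10) = 109.54 dB.

110 dB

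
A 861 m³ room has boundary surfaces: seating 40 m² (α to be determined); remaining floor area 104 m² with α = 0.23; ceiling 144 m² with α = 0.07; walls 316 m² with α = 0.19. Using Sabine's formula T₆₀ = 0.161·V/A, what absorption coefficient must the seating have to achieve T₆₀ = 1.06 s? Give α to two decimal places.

0.92

From T₆₀ = 0.161·V/A, the target T₆₀ = 1.06 s needs A = 0.161·861/1.06 = 130.77 m².
Absorption from the other surfaces = 104·0.23 + 144·0.07 + 316·0.19 = 94.04 m², so the seating must supply 36.73 m² over 40 m².
α = 36.73/40 = 0.918.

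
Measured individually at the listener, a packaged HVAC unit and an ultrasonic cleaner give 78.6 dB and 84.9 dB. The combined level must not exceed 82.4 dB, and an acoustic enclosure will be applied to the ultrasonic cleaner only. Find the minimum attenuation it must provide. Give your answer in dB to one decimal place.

Everything except the ultrasonic cleaner sums to 10^(78.6/10) = 7.244e+07 in linear terms, 78.60 dB.
The limit corresponds to 10^(82.4/10) = 1.738e+08; subtracting the fixed part leaves 1.013e+08 for the ultrasonic cleaner, i.e. 80.06 dB.
Required insertion loss = 84.9 − 80.06 = 4.84 dB.

4.8 dB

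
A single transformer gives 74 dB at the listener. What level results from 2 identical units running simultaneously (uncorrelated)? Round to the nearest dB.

N identical incoherent sources raise the level by 10·log₁₀ N.
L_total = 74 + 10·log₁₀(2) = 74 + 3.010 = 77.01 dB.

77 dB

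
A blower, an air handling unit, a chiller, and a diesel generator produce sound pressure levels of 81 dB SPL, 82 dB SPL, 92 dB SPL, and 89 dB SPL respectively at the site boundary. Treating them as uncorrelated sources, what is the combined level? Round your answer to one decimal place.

94.3 dB SPL

Incoherent sources combine by intensity addition: L_total = 10·log₁₀(Σ 10^(L_i/10)).
Σ 10^(L/10) = 10^(81/10) + 10^(82/10) + 10^(92/10) + 10^(89/10) = 2.664e+09.
L_total = 10·log₁₀(2.664e+09) = 94.25 dB SPL.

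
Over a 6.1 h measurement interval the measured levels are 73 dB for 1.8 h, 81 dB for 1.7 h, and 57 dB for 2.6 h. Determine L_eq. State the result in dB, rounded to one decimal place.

76.1 dB

The energy average is taken in the linear domain: L_eq = 10·log₁₀[(Σ tᵢ·10^(Lᵢ/10))/T], T = 6.1 h.
Σ tᵢ·10^(Lᵢ/10) = 1.8·10^(73/10) + 1.7·10^(81/10) + 2.6·10^(57/10) = 2.512e+08.
L_eq = 10·log₁₀(2.512e+08/6.1) = 76.15 dB.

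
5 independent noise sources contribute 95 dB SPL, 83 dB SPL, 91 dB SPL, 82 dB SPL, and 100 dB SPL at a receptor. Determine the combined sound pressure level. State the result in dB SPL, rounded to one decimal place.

Incoherent sources combine by intensity addition: L_total = 10·log₁₀(Σ 10^(L_i/10)).
Σ 10^(L/10) = 10^(95/10) + 10^(83/10) + 10^(91/10) + 10^(82/10) + 10^(100/10) = 1.478e+10.
L_total = 10·log₁₀(1.478e+10) = 101.70 dB SPL.

101.7 dB SPL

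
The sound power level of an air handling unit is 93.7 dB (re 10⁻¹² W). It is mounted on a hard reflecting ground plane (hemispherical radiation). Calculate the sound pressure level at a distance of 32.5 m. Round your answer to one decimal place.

55.5 dB

L_p = L_w − 10·log₁₀(2π·r²) with r = 32.5 m.
2π·r² = 6637 m², 10·log₁₀ of that is 38.219 dB.
L_p = 93.7 − 38.219 = 55.48 dB.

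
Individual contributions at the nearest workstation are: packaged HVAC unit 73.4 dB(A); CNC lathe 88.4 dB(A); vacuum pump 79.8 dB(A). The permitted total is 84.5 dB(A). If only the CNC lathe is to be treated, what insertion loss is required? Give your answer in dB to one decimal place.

6.2 dB

Fixed contribution from the other sources: Σ 10^(L/10) = 10^(73.4/10) + 10^(79.8/10) = 1.174e+08 (80.70 dB(A)).
To meet 84.5 dB(A) overall, the treated CNC lathe may contribute at most 10^(84.5/10) − 1.174e+08 = 1.645e+08, i.e. 82.16 dB(A).
So the CNC lathe must be reduced from 88.4 to 82.16 dB(A): IL = 6.24 dB.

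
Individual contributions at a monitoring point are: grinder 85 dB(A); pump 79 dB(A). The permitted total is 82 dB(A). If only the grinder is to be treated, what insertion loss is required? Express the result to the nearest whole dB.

6 dB

Everything except the grinder sums to 10^(79/10) = 7.943e+07 in linear terms, 79.00 dB(A).
The limit corresponds to 10^(82/10) = 1.585e+08; subtracting the fixed part leaves 7.906e+07 for the grinder, i.e. 78.98 dB(A).
So the grinder must be reduced from 85 to 78.98 dB(A): IL = 6.02 dB.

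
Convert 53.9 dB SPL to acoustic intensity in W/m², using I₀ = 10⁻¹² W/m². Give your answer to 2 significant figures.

I = I₀·10^(L/10) = 10⁻¹² × 10^(53.9/10) = 10^(-6.610).

2.5e-07 W/m²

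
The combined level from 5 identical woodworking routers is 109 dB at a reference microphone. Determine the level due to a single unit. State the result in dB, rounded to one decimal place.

102.0 dB

For N identical incoherent sources L_total = L₁ + 10·log₁₀ N, so L₁ = 109 − 10·log₁₀(5) = 109 − 6.990.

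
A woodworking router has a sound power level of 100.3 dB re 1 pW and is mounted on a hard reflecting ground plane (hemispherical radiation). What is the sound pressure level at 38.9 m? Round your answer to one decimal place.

60.5 dB

L_p = L_w − 10·log₁₀(2π·r²) with r = 38.9 m.
2π·r² = 9508 m², 10·log₁₀ of that is 39.781 dB.
L_p = 100.3 − 39.781 = 60.52 dB.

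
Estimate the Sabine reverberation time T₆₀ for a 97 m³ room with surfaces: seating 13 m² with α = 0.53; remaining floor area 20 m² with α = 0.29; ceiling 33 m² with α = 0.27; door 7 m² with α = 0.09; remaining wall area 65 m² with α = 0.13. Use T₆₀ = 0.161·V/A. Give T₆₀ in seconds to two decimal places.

Total absorption A = 13·0.53 + 20·0.29 + 33·0.27 + 7·0.09 + 65·0.13 = 30.68 m² sabins.
T₆₀ = 0.161 × 97 / 30.68 = 0.509 s.

0.51 s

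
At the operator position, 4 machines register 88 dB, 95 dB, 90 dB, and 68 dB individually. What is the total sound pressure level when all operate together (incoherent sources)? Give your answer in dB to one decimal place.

96.8 dB

Incoherent sources combine by intensity addition: L_total = 10·log₁₀(Σ 10^(L_i/10)).
Σ 10^(L/10) = 10^(88/10) + 10^(95/10) + 10^(90/10) + 10^(68/10) = 4.800e+09.
L_total = 10·log₁₀(4.800e+09) = 96.81 dB.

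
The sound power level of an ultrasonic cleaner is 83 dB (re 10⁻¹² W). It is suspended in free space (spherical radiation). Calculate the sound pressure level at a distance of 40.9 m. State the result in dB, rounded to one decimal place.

39.8 dB

Free-field spherical radiation: L_p = L_w − 10·log₁₀(4π·r²), r = 40.9 m.
4π·r² = 2.102e+04 m², 10·log₁₀ of that is 43.227 dB.
L_p = 83 − 43.227 = 39.77 dB.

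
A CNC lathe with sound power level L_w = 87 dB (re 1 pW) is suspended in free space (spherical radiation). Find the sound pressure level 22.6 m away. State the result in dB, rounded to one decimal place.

48.9 dB

Free-field spherical radiation: L_p = L_w − 10·log₁₀(4π·r²), r = 22.6 m.
4π·r² = 6418 m², 10·log₁₀ of that is 38.074 dB.
L_p = 87 − 38.074 = 48.93 dB.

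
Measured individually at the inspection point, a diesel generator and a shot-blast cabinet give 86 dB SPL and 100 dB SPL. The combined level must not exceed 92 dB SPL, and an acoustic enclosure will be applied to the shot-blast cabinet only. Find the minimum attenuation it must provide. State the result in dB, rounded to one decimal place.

9.3 dB

Fixed contribution from the other source: Σ 10^(L/10) = 10^(86/10) = 3.981e+08 (86.00 dB SPL).
The limit corresponds to 10^(92/10) = 1.585e+09; subtracting the fixed part leaves 1.187e+09 for the shot-blast cabinet, i.e. 90.74 dB SPL.
Required insertion loss = 100 − 90.74 = 9.26 dB.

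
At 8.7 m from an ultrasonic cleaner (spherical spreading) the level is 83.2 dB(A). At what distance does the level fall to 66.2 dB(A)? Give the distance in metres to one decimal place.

61.6 m

Point-source spreading drops the level by 20·log₁₀(r₂/r₁); inverting, r₂/r₁ = 10^(ΔL/20).
r₂ = 8.7·10^((83.2−66.2)/20) = 8.7·10^(17.0/20) = 61.59 m.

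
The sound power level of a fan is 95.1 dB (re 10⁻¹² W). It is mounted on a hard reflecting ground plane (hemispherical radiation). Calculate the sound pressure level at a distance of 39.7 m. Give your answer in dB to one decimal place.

55.1 dB

Free-field hemispherical radiation: L_p = L_w − 10·log₁₀(2π·r²), r = 39.7 m.
2π·r² = 9903 m², 10·log₁₀ of that is 39.958 dB.
L_p = 95.1 − 39.958 = 55.14 dB.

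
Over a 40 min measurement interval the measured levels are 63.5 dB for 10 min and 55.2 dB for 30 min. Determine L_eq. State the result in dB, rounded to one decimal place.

The energy average is taken in the linear domain: L_eq = 10·log₁₀[(Σ tᵢ·10^(Lᵢ/10))/T], T = 40 min.
Σ tᵢ·10^(Lᵢ/10) = 10·10^(63.5/10) + 30·10^(55.2/10) = 3.232e+07.
L_eq = 10·log₁₀(3.232e+07/40) = 59.07 dB.

59.1 dB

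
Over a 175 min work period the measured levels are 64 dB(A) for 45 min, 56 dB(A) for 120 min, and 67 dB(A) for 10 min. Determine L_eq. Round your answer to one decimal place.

Weight each interval's intensity by its duration and average over T = 175 min:
Σ tᵢ·10^(Lᵢ/10) = 45·10^(64/10) + 120·10^(56/10) + 10·10^(67/10) = 2.109e+08.
L_eq = 10·log₁₀(2.109e+08/175) = 60.81 dB(A).

60.8 dB(A)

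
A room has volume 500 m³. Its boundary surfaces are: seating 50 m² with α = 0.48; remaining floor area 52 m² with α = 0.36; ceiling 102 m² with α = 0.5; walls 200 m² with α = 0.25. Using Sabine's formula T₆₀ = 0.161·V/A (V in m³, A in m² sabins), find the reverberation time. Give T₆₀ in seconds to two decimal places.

A = Σ Sᵢαᵢ = 50·0.48 + 52·0.36 + 102·0.5 + 200·0.25 = 143.72 m².
T₆₀ = 0.161·V/A = 0.161·500/143.72 = 0.560 s.

0.56 s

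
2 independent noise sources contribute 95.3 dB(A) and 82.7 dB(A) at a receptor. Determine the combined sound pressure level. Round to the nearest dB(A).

Incoherent sources combine by intensity addition: L_total = 10·log₁₀(Σ 10^(L_i/10)).
Σ 10^(L/10) = 10^(95.3/10) + 10^(82.7/10) = 3.575e+09.
L_total = 10·log₁₀(3.575e+09) = 95.53 dB(A).

96 dB(A)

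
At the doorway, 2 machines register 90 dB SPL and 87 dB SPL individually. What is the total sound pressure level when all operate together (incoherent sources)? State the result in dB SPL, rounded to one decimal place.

Incoherent sources combine by intensity addition: L_total = 10·log₁₀(Σ 10^(L_i/10)).
Σ 10^(L/10) = 10^(90/10) + 10^(87/10) = 1.501e+09.
L_total = 10·log₁₀(1.501e+09) = 91.76 dB SPL.

91.8 dB SPL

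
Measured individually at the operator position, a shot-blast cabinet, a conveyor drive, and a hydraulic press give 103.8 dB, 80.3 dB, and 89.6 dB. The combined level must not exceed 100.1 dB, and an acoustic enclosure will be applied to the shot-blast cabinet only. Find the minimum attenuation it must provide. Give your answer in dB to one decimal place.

4.2 dB

Fixed contribution from the other sources: Σ 10^(L/10) = 10^(80.3/10) + 10^(89.6/10) = 1.019e+09 (90.08 dB).
The limit corresponds to 10^(100.1/10) = 1.023e+10; subtracting the fixed part leaves 9.214e+09 for the shot-blast cabinet, i.e. 99.64 dB.
So the shot-blast cabinet must be reduced from 103.8 to 99.64 dB: IL = 4.16 dB.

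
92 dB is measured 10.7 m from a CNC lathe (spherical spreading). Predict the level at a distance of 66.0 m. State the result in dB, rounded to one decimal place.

Point-source attenuation: ΔL = 20·log₁₀(r₂/r₁) = 20·log₁₀(66.0/10.7) = 15.803 dB.
L₂ = 92 − 20·log₁₀(66.0/10.7) = 92 − 15.803 = 76.20 dB.

76.2 dB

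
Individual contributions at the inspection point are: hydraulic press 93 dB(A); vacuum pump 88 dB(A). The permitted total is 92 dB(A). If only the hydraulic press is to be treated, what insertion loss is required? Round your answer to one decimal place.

3.2 dB

Fixed contribution from the other source: Σ 10^(L/10) = 10^(88/10) = 6.310e+08 (88.00 dB(A)).
The limit corresponds to 10^(92/10) = 1.585e+09; subtracting the fixed part leaves 9.539e+08 for the hydraulic press, i.e. 89.80 dB(A).
Required insertion loss = 93 − 89.80 = 3.20 dB.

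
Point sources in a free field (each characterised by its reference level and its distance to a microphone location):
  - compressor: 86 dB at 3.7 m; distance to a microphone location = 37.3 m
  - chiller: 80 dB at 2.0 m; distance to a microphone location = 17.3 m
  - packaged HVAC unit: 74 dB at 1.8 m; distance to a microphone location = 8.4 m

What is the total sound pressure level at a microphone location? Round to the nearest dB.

Apply inverse-square spreading to bring every level to the receiver, then sum 10^(L/10).
compressor: 86 − 20·log₁₀(37.3/3.7) = 86 − 20.07 = 65.93 dB.
chiller: 80 − 20·log₁₀(17.3/2.0) = 80 − 18.74 = 61.26 dB.
packaged HVAC unit: 74 − 20·log₁₀(8.4/1.8) = 74 − 13.38 = 60.62 dB.
Σ 10^(L/10) = 6.407e+06 → L_total = 10·log₁₀(6.407e+06) = 68.07 dB.

68 dB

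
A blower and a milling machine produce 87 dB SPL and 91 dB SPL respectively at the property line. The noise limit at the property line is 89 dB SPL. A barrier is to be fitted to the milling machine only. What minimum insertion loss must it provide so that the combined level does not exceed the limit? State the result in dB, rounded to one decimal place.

6.3 dB

Fixed contribution from the other source: Σ 10^(L/10) = 10^(87/10) = 5.012e+08 (87.00 dB SPL).
To meet 89 dB SPL overall, the treated milling machine may contribute at most 10^(89/10) − 5.012e+08 = 2.931e+08, i.e. 84.67 dB SPL.
So the milling machine must be reduced from 91 to 84.67 dB SPL: IL = 6.33 dB.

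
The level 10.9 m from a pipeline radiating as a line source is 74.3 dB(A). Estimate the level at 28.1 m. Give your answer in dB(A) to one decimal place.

70.2 dB(A)

Cylindrical spreading from a line source gives a 10·log₁₀(r₂/r₁) drop.
L₂ = 74.3 − 10·log₁₀(28.1/10.9) = 74.3 − 4.113 = 70.19 dB(A).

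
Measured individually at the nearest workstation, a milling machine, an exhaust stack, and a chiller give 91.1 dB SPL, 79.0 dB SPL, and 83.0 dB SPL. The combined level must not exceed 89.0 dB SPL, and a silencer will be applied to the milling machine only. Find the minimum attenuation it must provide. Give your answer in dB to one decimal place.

Everything except the milling machine sums to 10^(79.0/10) + 10^(83.0/10) = 2.790e+08 in linear terms, 84.46 dB SPL.
To meet 89.0 dB SPL overall, the treated milling machine may contribute at most 10^(89.0/10) − 2.790e+08 = 5.154e+08, i.e. 87.12 dB SPL.
So the milling machine must be reduced from 91.1 to 87.12 dB SPL: IL = 3.98 dB.

4.0 dB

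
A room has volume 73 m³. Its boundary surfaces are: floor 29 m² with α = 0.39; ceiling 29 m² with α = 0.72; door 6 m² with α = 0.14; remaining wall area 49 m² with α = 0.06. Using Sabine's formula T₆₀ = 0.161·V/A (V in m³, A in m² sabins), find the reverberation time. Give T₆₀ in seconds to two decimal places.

Summing Sᵢαᵢ: 29·0.39 + 29·0.72 + 6·0.14 + 49·0.06 = 35.97 m².
T₆₀ = 0.161 × 73 / 35.97 = 0.327 s.

0.33 s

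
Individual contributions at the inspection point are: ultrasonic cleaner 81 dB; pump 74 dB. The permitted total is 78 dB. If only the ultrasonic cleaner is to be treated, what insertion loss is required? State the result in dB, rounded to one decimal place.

Everything except the ultrasonic cleaner sums to 10^(74/10) = 2.512e+07 in linear terms, 74.00 dB.
To meet 78 dB overall, the treated ultrasonic cleaner may contribute at most 10^(78/10) − 2.512e+07 = 3.798e+07, i.e. 75.80 dB.
Required insertion loss = 81 − 75.80 = 5.20 dB.

5.2 dB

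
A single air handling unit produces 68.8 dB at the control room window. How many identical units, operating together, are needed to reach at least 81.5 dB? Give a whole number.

19

N identical sources give L₁ + 10·log₁₀ N, so require 10·log₁₀ N ≥ 81.5 − 68.8 = 12.7 dB.
N ≥ 10^(12.7/10) = 18.621, so N = 19.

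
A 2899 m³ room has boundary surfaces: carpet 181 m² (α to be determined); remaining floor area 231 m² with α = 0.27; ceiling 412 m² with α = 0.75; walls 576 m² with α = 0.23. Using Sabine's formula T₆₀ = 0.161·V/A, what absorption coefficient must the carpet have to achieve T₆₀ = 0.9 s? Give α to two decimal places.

Required total absorption A = 0.161·2899/0.9 = 518.60 m².
Absorption from the other surfaces = 231·0.27 + 412·0.75 + 576·0.23 = 503.85 m², so the carpet must supply 14.75 m² over 181 m².
α = 14.75/181 = 0.081.

0.08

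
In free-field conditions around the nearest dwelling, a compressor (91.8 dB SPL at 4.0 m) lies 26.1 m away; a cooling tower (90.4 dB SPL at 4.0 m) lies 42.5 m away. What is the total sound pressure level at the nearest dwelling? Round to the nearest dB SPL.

77 dB SPL

Propagate each source to the receiver with L = L_ref − 20·log₁₀(r/r_ref), then add intensities.
compressor: 91.8 − 20·log₁₀(26.1/4.0) = 91.8 − 16.29 = 75.51 dB SPL.
cooling tower: 90.4 − 20·log₁₀(42.5/4.0) = 90.4 − 20.53 = 69.87 dB SPL.
Σ 10^(L/10) = 4.526e+07 → L_total = 10·log₁₀(4.526e+07) = 76.56 dB SPL.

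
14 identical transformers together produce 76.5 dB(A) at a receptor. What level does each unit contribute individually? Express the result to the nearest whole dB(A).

65 dB(A)

14 equal contributions raise the level by 10·log₁₀ 14 = 11.461 dB, so each unit alone gives 76.5 − 11.461.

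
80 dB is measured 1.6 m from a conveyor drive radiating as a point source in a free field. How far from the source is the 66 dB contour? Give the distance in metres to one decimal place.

8.0 m

Point-source spreading drops the level by 20·log₁₀(r₂/r₁); inverting, r₂/r₁ = 10^(ΔL/20).
r₂ = 1.6·10^((80−66)/20) = 1.6·10^(14.0/20) = 8.02 m.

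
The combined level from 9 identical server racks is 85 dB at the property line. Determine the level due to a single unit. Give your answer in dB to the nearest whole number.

75 dB

Dividing the total intensity by 9 lowers the level by 10·log₁₀ 9 = 9.542 dB: L₁ = 85 − 9.542.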